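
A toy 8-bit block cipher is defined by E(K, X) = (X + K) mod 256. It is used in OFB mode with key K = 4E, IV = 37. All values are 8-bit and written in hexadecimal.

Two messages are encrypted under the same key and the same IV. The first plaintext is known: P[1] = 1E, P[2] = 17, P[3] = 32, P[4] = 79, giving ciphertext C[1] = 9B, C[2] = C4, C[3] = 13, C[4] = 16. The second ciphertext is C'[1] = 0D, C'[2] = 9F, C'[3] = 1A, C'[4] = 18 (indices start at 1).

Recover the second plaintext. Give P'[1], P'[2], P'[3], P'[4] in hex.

In OFB with a reused IV, both messages share the same keystream S_i, so C_i ⊕ C'_i = P_i ⊕ P'_i and thus P'_i = P_i ⊕ C_i ⊕ C'_i.
P'[1]: 1E ⊕ 9B ⊕ 0D = 88.
P'[2]: 17 ⊕ C4 ⊕ 9F = 4C.
P'[3]: 32 ⊕ 13 ⊕ 1A = 3B.
P'[4]: 79 ⊕ 16 ⊕ 18 = 77.

P'[1] = 88, P'[2] = 4C, P'[3] = 3B, P'[4] = 77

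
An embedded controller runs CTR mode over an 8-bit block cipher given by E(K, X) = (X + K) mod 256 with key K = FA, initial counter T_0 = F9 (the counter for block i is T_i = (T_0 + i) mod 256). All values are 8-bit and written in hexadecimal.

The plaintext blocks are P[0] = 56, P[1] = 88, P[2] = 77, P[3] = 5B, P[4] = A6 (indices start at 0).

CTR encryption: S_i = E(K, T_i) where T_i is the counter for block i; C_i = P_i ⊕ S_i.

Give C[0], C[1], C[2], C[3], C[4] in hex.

C[0]: T = F9, S = E(K, T) = F3; 56 ⊕ F3 = A5.
C[1]: T = FA, S = E(K, T) = F4; 88 ⊕ F4 = 7C.
C[2]: T = FB, S = E(K, T) = F5; 77 ⊕ F5 = 82.
C[3]: T = FC, S = E(K, T) = F6; 5B ⊕ F6 = AD.
C[4]: T = FD, S = E(K, T) = F7; A6 ⊕ F7 = 51.

C[0] = A5, C[1] = 7C, C[2] = 82, C[3] = AD, C[4] = 51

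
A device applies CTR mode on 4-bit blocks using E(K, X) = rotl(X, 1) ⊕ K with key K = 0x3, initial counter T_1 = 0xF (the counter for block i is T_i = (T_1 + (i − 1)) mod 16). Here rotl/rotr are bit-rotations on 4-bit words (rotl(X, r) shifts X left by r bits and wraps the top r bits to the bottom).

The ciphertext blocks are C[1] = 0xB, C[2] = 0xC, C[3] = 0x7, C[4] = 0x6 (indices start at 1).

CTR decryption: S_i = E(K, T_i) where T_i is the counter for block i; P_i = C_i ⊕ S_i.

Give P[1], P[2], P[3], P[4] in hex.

P[1] = 0x7, P[2] = 0xF, P[3] = 0x6, P[4] = 0x1

P[1]: T = 0xF, S = E(K, T) = 0xC; 0xB ⊕ 0xC = 0x7.
P[2]: T = 0x0, S = E(K, T) = 0x3; 0xC ⊕ 0x3 = 0xF.
P[3]: T = 0x1, S = E(K, T) = 0x1; 0x7 ⊕ 0x1 = 0x6.
P[4]: T = 0x2, S = E(K, T) = 0x7; 0x6 ⊕ 0x7 = 0x1.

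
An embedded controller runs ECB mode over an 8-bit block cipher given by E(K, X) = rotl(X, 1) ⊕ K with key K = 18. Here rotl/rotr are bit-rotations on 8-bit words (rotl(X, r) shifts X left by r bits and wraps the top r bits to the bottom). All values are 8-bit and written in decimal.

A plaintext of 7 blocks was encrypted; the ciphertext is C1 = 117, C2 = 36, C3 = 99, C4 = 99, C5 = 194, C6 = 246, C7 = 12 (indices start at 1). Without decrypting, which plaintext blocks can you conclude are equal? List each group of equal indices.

ECB encrypts each block independently with the same key, so equal ciphertext blocks imply equal plaintext blocks.
C3 = C4 = 99, so P3 = P4.

P3 = P4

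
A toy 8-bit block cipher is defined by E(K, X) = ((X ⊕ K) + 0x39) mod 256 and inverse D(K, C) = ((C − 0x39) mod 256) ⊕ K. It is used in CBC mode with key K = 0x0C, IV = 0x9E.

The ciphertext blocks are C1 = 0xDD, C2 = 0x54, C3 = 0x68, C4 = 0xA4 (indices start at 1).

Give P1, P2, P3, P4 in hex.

CBC decryption: P_i = D(K, C_i) ⊕ C_{i−1}, with C_{0} = IV.
P1: D(K, 0xDD) = 0xA8; 0xA8 ⊕ 0x9E = 0x36.
P2: D(K, 0x54) = 0x17; 0x17 ⊕ 0xDD = 0xCA.
P3: D(K, 0x68) = 0x23; 0x23 ⊕ 0x54 = 0x77.
P4: D(K, 0xA4) = 0x67; 0x67 ⊕ 0x68 = 0x0F.

P1 = 0x36, P2 = 0xCA, P3 = 0x77, P4 = 0x0F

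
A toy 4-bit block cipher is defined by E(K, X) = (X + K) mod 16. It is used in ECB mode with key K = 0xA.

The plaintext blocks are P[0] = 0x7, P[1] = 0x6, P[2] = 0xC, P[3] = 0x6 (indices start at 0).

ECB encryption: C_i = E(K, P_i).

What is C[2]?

C[2]: E(K, 0xC) = 0x6.

C[2] = 0x6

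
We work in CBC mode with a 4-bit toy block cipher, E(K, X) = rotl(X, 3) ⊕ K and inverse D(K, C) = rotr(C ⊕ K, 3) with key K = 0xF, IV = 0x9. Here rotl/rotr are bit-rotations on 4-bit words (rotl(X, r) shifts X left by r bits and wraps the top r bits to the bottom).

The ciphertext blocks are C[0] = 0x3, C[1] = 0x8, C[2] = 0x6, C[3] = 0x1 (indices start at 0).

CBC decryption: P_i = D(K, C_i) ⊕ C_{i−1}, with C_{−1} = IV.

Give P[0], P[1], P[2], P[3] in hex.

P[0] = 0x0, P[1] = 0xD, P[2] = 0xB, P[3] = 0xB

P[0]: D(K, 0x3) = 0x9; 0x9 ⊕ 0x9 = 0x0.
P[1]: D(K, 0x8) = 0xE; 0xE ⊕ 0x3 = 0xD.
P[2]: D(K, 0x6) = 0x3; 0x3 ⊕ 0x8 = 0xB.
P[3]: D(K, 0x1) = 0xD; 0xD ⊕ 0x6 = 0xB.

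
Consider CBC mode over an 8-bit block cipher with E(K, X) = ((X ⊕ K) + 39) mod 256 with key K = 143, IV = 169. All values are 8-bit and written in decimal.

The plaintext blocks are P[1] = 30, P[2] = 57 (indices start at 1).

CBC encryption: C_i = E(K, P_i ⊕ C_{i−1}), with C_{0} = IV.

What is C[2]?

C[2] = 16

C[1]: P[1] ⊕ 169 = 183; E(K, 183) = 95.
C[2]: P[2] ⊕ 95 = 102; E(K, 102) = 16.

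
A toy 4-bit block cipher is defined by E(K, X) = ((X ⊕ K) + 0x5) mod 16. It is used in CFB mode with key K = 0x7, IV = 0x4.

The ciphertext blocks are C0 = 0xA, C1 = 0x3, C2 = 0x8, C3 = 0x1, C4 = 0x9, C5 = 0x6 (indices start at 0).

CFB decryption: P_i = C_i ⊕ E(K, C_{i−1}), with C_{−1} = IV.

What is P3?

P3 = 0x5

P3: E(K, 0x8) = 0x4; 0x1 ⊕ 0x4 = 0x5.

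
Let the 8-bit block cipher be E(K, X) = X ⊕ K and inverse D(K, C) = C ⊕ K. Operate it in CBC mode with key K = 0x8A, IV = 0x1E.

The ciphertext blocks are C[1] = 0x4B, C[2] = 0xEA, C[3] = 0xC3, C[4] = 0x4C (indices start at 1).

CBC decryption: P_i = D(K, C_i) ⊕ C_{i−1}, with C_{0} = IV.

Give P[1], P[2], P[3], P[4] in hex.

P[1] = 0xDF, P[2] = 0x2B, P[3] = 0xA3, P[4] = 0x05

P[1]: D(K, 0x4B) = 0xC1; 0xC1 ⊕ 0x1E = 0xDF.
P[2]: D(K, 0xEA) = 0x60; 0x60 ⊕ 0x4B = 0x2B.
P[3]: D(K, 0xC3) = 0x49; 0x49 ⊕ 0xEA = 0xA3.
P[4]: D(K, 0x4C) = 0xC6; 0xC6 ⊕ 0xC3 = 0x05.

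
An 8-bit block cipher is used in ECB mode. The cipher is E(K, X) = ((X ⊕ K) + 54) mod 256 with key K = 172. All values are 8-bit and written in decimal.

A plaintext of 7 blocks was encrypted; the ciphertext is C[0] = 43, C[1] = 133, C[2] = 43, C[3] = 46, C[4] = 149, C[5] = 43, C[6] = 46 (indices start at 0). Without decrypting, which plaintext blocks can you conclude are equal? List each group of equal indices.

ECB encrypts each block independently with the same key, so equal ciphertext blocks imply equal plaintext blocks.
C[0] = C[2] = C[5] = 43, so P[0] = P[2] = P[5].
C[3] = C[6] = 46, so P[3] = P[6].

P[0] = P[2] = P[5]; P[3] = P[6]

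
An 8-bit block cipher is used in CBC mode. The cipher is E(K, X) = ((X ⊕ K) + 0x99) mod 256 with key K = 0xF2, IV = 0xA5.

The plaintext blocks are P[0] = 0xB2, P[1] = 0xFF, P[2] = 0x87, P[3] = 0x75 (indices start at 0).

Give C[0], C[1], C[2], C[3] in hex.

C[0] = 0x7E, C[1] = 0x0C, C[2] = 0x12, C[3] = 0x2E

CBC encryption: C_i = E(K, P_i ⊕ C_{i−1}), with C_{−1} = IV.
C[0]: P[0] ⊕ 0xA5 = 0x17; E(K, 0x17) = 0x7E.
C[1]: P[1] ⊕ 0x7E = 0x81; E(K, 0x81) = 0x0C.
C[2]: P[2] ⊕ 0x0C = 0x8B; E(K, 0x8B) = 0x12.
C[3]: P[3] ⊕ 0x12 = 0x67; E(K, 0x67) = 0x2E.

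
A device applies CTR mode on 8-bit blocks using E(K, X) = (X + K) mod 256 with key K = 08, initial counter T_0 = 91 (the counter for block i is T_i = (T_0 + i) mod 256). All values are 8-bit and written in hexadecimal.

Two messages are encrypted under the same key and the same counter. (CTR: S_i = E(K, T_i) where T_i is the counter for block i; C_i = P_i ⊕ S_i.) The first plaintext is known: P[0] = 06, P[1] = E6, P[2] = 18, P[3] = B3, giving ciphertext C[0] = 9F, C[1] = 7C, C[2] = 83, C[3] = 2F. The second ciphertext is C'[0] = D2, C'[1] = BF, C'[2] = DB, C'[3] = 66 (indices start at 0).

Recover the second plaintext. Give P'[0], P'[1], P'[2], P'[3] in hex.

In CTR with a reused counter, both messages share the same keystream S_i, so C_i ⊕ C'_i = P_i ⊕ P'_i and thus P'_i = P_i ⊕ C_i ⊕ C'_i.
P'[0]: 06 ⊕ 9F ⊕ D2 = 4B.
P'[1]: E6 ⊕ 7C ⊕ BF = 25.
P'[2]: 18 ⊕ 83 ⊕ DB = 40.
P'[3]: B3 ⊕ 2F ⊕ 66 = FA.

P'[0] = 4B, P'[1] = 25, P'[2] = 40, P'[3] = FA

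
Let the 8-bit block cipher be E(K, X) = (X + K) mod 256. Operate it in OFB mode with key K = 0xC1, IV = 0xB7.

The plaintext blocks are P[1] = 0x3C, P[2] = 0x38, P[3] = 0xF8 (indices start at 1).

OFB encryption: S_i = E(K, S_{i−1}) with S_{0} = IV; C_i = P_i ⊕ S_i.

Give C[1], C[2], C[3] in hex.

C[1]: S = E(K, 0xB7) = 0x78; 0x3C ⊕ 0x78 = 0x44.
C[2]: S = E(K, 0x78) = 0x39; 0x38 ⊕ 0x39 = 0x01.
C[3]: S = E(K, 0x39) = 0xFA; 0xF8 ⊕ 0xFA = 0x02.

C[1] = 0x44, C[2] = 0x01, C[3] = 0x02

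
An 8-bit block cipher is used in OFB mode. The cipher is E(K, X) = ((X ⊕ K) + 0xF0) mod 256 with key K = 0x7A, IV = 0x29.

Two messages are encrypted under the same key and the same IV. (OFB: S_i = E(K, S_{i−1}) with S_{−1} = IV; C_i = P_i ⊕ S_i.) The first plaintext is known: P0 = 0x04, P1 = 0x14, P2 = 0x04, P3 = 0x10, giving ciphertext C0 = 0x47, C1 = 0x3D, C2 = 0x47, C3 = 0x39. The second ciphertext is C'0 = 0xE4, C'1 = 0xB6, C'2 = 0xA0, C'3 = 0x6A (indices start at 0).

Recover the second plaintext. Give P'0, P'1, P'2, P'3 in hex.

P'0 = 0xA7, P'1 = 0x9F, P'2 = 0xE3, P'3 = 0x43

In OFB with a reused IV, both messages share the same keystream S_i, so C_i ⊕ C'_i = P_i ⊕ P'_i and thus P'_i = P_i ⊕ C_i ⊕ C'_i.
P'0: 0x04 ⊕ 0x47 ⊕ 0xE4 = 0xA7.
P'1: 0x14 ⊕ 0x3D ⊕ 0xB6 = 0x9F.
P'2: 0x04 ⊕ 0x47 ⊕ 0xA0 = 0xE3.
P'3: 0x10 ⊕ 0x39 ⊕ 0x6A = 0x43.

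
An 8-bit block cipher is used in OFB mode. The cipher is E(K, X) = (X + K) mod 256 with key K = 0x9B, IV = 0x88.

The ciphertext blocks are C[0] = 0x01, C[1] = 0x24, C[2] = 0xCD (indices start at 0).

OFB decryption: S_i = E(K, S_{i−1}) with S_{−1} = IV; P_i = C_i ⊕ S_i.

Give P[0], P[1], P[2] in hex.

P[0] = 0x22, P[1] = 0x9A, P[2] = 0x94

P[0]: S = E(K, 0x88) = 0x23; 0x01 ⊕ 0x23 = 0x22.
P[1]: S = E(K, 0x23) = 0xBE; 0x24 ⊕ 0xBE = 0x9A.
P[2]: S = E(K, 0xBE) = 0x59; 0xCD ⊕ 0x59 = 0x94.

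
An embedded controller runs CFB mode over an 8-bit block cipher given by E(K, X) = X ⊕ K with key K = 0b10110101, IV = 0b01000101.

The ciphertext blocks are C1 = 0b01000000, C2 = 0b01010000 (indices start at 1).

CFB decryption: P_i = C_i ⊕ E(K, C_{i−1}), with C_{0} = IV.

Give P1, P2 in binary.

P1 = 0b10110000, P2 = 0b10100101

P1: E(K, 0b01000101) = 0b11110000; 0b01000000 ⊕ 0b11110000 = 0b10110000.
P2: E(K, 0b01000000) = 0b11110101; 0b01010000 ⊕ 0b11110101 = 0b10100101.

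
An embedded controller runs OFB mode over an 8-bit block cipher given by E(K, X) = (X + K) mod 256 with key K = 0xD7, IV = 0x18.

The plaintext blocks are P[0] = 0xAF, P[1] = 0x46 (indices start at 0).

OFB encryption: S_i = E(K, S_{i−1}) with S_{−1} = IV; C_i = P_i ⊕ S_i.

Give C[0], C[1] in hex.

C[0] = 0x40, C[1] = 0x80

C[0]: S = E(K, 0x18) = 0xEF; 0xAF ⊕ 0xEF = 0x40.
C[1]: S = E(K, 0xEF) = 0xC6; 0x46 ⊕ 0xC6 = 0x80.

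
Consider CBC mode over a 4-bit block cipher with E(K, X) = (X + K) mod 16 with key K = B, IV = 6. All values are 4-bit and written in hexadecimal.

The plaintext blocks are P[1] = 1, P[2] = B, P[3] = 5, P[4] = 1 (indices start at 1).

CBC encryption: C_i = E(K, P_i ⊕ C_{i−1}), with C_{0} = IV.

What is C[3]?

C[3] = C

C[1]: P[1] ⊕ 6 = 7; E(K, 7) = 2.
C[2]: P[2] ⊕ 2 = 9; E(K, 9) = 4.
C[3]: P[3] ⊕ 4 = 1; E(K, 1) = C.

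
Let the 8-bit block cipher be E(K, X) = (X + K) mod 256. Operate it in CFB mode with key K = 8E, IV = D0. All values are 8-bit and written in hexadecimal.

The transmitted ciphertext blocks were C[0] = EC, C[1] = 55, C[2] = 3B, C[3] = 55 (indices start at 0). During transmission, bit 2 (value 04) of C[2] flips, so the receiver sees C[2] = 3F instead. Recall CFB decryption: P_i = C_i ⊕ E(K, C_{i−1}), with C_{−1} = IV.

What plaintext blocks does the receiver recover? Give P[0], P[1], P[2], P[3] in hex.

P[0] = B2, P[1] = 2F, P[2] = DC, P[3] = 98

Only C[2] changed, to 3F. In CFB, a change in C_i flips the same bit in P_i and garbles P_{i+1}. Decrypting the received ciphertext:
P[0]: E(K, D0) = 5E; EC ⊕ 5E = B2.
P[1]: E(K, EC) = 7A; 55 ⊕ 7A = 2F.
P[2]: E(K, 55) = E3; 3F ⊕ E3 = DC.
P[3]: E(K, 3F) = CD; 55 ⊕ CD = 98.
Blocks that differ from the original plaintext: P[2], P[3].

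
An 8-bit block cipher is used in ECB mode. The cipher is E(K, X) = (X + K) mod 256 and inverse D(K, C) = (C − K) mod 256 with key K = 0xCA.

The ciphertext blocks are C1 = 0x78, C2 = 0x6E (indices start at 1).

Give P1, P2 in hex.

ECB decryption: P_i = D(K, C_i).
P1: D(K, 0x78) = 0xAE.
P2: D(K, 0x6E) = 0xA4.

P1 = 0xAE, P2 = 0xA4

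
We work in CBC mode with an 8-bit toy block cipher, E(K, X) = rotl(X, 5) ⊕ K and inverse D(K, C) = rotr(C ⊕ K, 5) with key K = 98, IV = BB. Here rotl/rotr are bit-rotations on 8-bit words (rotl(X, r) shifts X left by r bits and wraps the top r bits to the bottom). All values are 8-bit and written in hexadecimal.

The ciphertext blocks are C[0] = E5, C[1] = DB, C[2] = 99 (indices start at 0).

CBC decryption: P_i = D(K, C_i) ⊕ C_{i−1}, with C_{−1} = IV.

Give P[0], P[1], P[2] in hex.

P[0]: D(K, E5) = EB; EB ⊕ BB = 50.
P[1]: D(K, DB) = 1A; 1A ⊕ E5 = FF.
P[2]: D(K, 99) = 08; 08 ⊕ DB = D3.

P[0] = 50, P[1] = FF, P[2] = D3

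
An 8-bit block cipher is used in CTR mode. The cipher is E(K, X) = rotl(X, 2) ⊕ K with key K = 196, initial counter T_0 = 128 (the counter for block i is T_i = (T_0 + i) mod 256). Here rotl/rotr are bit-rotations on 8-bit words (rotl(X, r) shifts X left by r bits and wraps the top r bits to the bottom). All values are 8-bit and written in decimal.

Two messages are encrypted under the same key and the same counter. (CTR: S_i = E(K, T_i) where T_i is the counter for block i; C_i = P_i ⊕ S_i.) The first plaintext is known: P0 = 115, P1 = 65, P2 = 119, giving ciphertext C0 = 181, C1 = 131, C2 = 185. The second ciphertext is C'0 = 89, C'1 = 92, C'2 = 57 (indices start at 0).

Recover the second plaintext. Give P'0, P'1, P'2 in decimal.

P'0 = 159, P'1 = 158, P'2 = 247

In CTR with a reused counter, both messages share the same keystream S_i, so C_i ⊕ C'_i = P_i ⊕ P'_i and thus P'_i = P_i ⊕ C_i ⊕ C'_i.
P'0: 115 ⊕ 181 ⊕ 89 = 159.
P'1: 65 ⊕ 131 ⊕ 92 = 158.
P'2: 119 ⊕ 185 ⊕ 57 = 247.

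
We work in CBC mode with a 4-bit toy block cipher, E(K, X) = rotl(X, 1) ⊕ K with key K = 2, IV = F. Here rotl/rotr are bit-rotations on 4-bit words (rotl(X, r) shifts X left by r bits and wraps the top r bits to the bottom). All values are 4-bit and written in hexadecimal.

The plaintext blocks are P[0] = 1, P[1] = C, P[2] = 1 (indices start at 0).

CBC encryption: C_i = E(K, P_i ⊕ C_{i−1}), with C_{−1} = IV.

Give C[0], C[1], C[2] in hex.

C[0]: P[0] ⊕ F = E; E(K, E) = F.
C[1]: P[1] ⊕ F = 3; E(K, 3) = 4.
C[2]: P[2] ⊕ 4 = 5; E(K, 5) = 8.

C[0] = F, C[1] = 4, C[2] = 8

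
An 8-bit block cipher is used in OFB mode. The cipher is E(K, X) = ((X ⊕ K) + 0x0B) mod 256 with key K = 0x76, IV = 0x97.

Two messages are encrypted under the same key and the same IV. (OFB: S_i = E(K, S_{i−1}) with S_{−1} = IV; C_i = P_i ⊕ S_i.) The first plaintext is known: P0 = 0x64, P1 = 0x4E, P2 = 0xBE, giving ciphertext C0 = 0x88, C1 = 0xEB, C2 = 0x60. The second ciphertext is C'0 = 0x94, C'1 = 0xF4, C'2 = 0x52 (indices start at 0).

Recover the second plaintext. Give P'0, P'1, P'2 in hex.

In OFB with a reused IV, both messages share the same keystream S_i, so C_i ⊕ C'_i = P_i ⊕ P'_i and thus P'_i = P_i ⊕ C_i ⊕ C'_i.
P'0: 0x64 ⊕ 0x88 ⊕ 0x94 = 0x78.
P'1: 0x4E ⊕ 0xEB ⊕ 0xF4 = 0x51.
P'2: 0xBE ⊕ 0x60 ⊕ 0x52 = 0x8C.

P'0 = 0x78, P'1 = 0x51, P'2 = 0x8C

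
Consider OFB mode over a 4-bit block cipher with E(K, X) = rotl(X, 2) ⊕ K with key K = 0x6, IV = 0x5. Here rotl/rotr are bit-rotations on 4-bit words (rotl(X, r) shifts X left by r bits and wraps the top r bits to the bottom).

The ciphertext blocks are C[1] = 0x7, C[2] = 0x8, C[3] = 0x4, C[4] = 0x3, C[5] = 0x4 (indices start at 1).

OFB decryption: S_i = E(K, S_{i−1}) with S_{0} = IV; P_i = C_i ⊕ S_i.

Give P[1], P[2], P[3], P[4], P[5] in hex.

P[1]: S = E(K, 0x5) = 0x3; 0x7 ⊕ 0x3 = 0x4.
P[2]: S = E(K, 0x3) = 0xA; 0x8 ⊕ 0xA = 0x2.
P[3]: S = E(K, 0xA) = 0xC; 0x4 ⊕ 0xC = 0x8.
P[4]: S = E(K, 0xC) = 0x5; 0x3 ⊕ 0x5 = 0x6.
P[5]: S = E(K, 0x5) = 0x3; 0x4 ⊕ 0x3 = 0x7.

P[1] = 0x4, P[2] = 0x2, P[3] = 0x8, P[4] = 0x6, P[5] = 0x7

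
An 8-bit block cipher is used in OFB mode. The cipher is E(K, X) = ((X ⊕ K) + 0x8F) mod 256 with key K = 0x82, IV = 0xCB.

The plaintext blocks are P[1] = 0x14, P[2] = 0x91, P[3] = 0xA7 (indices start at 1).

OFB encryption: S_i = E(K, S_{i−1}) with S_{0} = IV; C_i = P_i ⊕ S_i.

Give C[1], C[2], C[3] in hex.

C[1] = 0xCC, C[2] = 0x78, C[3] = 0x5D

C[1]: S = E(K, 0xCB) = 0xD8; 0x14 ⊕ 0xD8 = 0xCC.
C[2]: S = E(K, 0xD8) = 0xE9; 0x91 ⊕ 0xE9 = 0x78.
C[3]: S = E(K, 0xE9) = 0xFA; 0xA7 ⊕ 0xFA = 0x5D.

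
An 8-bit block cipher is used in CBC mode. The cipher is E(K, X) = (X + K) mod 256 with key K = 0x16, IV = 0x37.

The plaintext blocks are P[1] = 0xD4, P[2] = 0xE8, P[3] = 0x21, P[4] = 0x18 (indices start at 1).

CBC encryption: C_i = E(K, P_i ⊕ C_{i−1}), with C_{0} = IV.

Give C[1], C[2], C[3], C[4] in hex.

C[1] = 0xF9, C[2] = 0x27, C[3] = 0x1C, C[4] = 0x1A

C[1]: P[1] ⊕ 0x37 = 0xE3; E(K, 0xE3) = 0xF9.
C[2]: P[2] ⊕ 0xF9 = 0x11; E(K, 0x11) = 0x27.
C[3]: P[3] ⊕ 0x27 = 0x06; E(K, 0x06) = 0x1C.
C[4]: P[4] ⊕ 0x1C = 0x04; E(K, 0x04) = 0x1A.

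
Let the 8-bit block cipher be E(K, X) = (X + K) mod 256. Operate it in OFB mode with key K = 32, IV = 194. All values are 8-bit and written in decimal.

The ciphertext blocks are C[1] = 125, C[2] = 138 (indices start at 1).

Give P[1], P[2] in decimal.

P[1] = 159, P[2] = 136

OFB decryption: S_i = E(K, S_{i−1}) with S_{0} = IV; P_i = C_i ⊕ S_i.
P[1]: S = E(K, 194) = 226; 125 ⊕ 226 = 159.
P[2]: S = E(K, 226) = 2; 138 ⊕ 2 = 136.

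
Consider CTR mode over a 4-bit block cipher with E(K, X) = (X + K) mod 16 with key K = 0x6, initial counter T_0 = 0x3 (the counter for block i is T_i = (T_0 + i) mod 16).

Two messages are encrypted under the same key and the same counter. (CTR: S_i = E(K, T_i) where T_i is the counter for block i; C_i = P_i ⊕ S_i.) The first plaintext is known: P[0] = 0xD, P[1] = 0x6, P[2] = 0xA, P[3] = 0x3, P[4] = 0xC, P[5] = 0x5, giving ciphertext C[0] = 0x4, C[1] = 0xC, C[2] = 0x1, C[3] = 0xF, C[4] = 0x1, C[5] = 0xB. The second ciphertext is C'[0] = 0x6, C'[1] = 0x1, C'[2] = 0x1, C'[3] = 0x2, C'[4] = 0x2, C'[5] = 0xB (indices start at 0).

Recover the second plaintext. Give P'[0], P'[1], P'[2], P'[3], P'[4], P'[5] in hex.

In CTR with a reused counter, both messages share the same keystream S_i, so C_i ⊕ C'_i = P_i ⊕ P'_i and thus P'_i = P_i ⊕ C_i ⊕ C'_i.
P'[0]: 0xD ⊕ 0x4 ⊕ 0x6 = 0xF.
P'[1]: 0x6 ⊕ 0xC ⊕ 0x1 = 0xB.
P'[2]: 0xA ⊕ 0x1 ⊕ 0x1 = 0xA.
P'[3]: 0x3 ⊕ 0xF ⊕ 0x2 = 0xE.
P'[4]: 0xC ⊕ 0x1 ⊕ 0x2 = 0xF.
P'[5]: 0x5 ⊕ 0xB ⊕ 0xB = 0x5.

P'[0] = 0xF, P'[1] = 0xB, P'[2] = 0xA, P'[3] = 0xE, P'[4] = 0xF, P'[5] = 0x5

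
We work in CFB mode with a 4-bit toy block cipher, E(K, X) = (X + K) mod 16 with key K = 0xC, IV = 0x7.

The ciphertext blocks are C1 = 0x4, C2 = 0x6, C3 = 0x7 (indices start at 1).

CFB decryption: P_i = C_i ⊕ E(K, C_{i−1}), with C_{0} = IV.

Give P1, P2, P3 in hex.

P1 = 0x7, P2 = 0x6, P3 = 0x5

P1: E(K, 0x7) = 0x3; 0x4 ⊕ 0x3 = 0x7.
P2: E(K, 0x4) = 0x0; 0x6 ⊕ 0x0 = 0x6.
P3: E(K, 0x6) = 0x2; 0x7 ⊕ 0x2 = 0x5.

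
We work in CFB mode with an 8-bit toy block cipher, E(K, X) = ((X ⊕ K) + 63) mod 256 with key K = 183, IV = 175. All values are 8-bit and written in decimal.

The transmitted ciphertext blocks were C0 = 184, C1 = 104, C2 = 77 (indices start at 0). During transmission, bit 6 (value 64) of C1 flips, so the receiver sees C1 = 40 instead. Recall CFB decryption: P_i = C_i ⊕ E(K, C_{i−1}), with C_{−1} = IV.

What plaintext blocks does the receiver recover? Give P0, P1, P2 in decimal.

Only C1 changed, to 40. In CFB, a change in C_i flips the same bit in P_i and garbles P_{i+1}. Decrypting the received ciphertext:
P0: E(K, 175) = 87; 184 ⊕ 87 = 239.
P1: E(K, 184) = 78; 40 ⊕ 78 = 102.
P2: E(K, 40) = 222; 77 ⊕ 222 = 147.
Blocks that differ from the original plaintext: P1, P2.

P0 = 239, P1 = 102, P2 = 147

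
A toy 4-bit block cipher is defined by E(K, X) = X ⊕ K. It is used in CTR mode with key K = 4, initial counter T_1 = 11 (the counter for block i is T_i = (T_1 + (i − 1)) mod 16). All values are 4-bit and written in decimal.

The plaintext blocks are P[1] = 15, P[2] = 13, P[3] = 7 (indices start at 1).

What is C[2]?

C[2] = 5

CTR encryption: S_i = E(K, T_i) where T_i is the counter for block i; C_i = P_i ⊕ S_i.
C[1]: T = 11, S = E(K, T) = 15; 15 ⊕ 15 = 0.
C[2]: T = 12, S = E(K, T) = 8; 13 ⊕ 8 = 5.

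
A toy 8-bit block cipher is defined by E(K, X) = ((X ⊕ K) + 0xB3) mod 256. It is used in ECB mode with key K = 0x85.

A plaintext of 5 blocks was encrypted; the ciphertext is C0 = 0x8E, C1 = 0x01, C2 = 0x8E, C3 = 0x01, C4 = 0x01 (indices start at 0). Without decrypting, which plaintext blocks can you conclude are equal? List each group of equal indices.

ECB encrypts each block independently with the same key, so equal ciphertext blocks imply equal plaintext blocks.
C0 = C2 = 0x8E, so P0 = P2.
C1 = C3 = C4 = 0x01, so P1 = P3 = P4.

P0 = P2; P1 = P3 = P4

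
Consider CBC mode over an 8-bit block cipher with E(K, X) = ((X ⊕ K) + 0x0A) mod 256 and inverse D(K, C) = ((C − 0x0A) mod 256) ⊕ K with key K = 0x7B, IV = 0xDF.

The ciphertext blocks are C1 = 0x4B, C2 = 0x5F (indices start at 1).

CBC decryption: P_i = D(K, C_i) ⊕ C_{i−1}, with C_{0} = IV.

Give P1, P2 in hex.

P1 = 0xE5, P2 = 0x65

P1: D(K, 0x4B) = 0x3A; 0x3A ⊕ 0xDF = 0xE5.
P2: D(K, 0x5F) = 0x2E; 0x2E ⊕ 0x4B = 0x65.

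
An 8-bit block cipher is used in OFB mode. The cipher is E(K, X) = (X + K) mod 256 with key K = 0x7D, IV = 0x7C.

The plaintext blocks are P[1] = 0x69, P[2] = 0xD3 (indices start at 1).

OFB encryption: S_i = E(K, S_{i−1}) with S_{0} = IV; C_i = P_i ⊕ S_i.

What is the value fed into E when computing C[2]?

0xF9

C[1]: S = E(K, 0x7C) = 0xF9; 0x69 ⊕ 0xF9 = 0x90.
C[2]: S = E(K, 0xF9) = 0x76; 0xD3 ⊕ 0x76 = 0xA5.
So the input to E for block [2] is 0xF9.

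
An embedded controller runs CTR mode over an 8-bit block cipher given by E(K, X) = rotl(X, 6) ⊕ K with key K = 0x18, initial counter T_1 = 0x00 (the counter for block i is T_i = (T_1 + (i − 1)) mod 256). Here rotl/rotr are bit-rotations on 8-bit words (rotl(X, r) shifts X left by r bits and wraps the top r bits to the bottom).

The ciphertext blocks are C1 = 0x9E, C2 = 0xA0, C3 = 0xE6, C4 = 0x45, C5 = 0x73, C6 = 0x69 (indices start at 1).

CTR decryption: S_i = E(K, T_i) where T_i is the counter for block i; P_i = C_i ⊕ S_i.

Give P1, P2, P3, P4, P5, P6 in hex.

P1: T = 0x00, S = E(K, T) = 0x18; 0x9E ⊕ 0x18 = 0x86.
P2: T = 0x01, S = E(K, T) = 0x58; 0xA0 ⊕ 0x58 = 0xF8.
P3: T = 0x02, S = E(K, T) = 0x98; 0xE6 ⊕ 0x98 = 0x7E.
P4: T = 0x03, S = E(K, T) = 0xD8; 0x45 ⊕ 0xD8 = 0x9D.
P5: T = 0x04, S = E(K, T) = 0x19; 0x73 ⊕ 0x19 = 0x6A.
P6: T = 0x05, S = E(K, T) = 0x59; 0x69 ⊕ 0x59 = 0x30.

P1 = 0x86, P2 = 0xF8, P3 = 0x7E, P4 = 0x9D, P5 = 0x6A, P6 = 0x30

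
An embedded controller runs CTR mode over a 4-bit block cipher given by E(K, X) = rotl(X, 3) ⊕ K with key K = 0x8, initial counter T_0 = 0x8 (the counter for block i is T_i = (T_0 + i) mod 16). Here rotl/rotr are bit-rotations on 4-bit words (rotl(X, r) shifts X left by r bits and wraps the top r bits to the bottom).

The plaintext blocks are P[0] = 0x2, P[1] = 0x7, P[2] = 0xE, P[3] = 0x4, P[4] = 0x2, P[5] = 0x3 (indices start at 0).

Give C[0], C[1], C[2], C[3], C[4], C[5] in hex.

C[0] = 0xE, C[1] = 0x3, C[2] = 0x3, C[3] = 0x1, C[4] = 0xC, C[5] = 0x5

CTR encryption: S_i = E(K, T_i) where T_i is the counter for block i; C_i = P_i ⊕ S_i.
C[0]: T = 0x8, S = E(K, T) = 0xC; 0x2 ⊕ 0xC = 0xE.
C[1]: T = 0x9, S = E(K, T) = 0x4; 0x7 ⊕ 0x4 = 0x3.
C[2]: T = 0xA, S = E(K, T) = 0xD; 0xE ⊕ 0xD = 0x3.
C[3]: T = 0xB, S = E(K, T) = 0x5; 0x4 ⊕ 0x5 = 0x1.
C[4]: T = 0xC, S = E(K, T) = 0xE; 0x2 ⊕ 0xE = 0xC.
C[5]: T = 0xD, S = E(K, T) = 0x6; 0x3 ⊕ 0x6 = 0x5.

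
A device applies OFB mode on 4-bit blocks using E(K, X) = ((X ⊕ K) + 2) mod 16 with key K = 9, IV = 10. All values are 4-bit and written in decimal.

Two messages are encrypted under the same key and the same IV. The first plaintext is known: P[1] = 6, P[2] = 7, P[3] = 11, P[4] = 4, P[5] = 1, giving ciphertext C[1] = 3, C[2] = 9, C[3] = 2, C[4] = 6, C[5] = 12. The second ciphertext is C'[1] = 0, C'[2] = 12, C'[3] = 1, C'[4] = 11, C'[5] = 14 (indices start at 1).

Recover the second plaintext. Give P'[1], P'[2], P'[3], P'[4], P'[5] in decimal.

In OFB with a reused IV, both messages share the same keystream S_i, so C_i ⊕ C'_i = P_i ⊕ P'_i and thus P'_i = P_i ⊕ C_i ⊕ C'_i.
P'[1]: 6 ⊕ 3 ⊕ 0 = 5.
P'[2]: 7 ⊕ 9 ⊕ 12 = 2.
P'[3]: 11 ⊕ 2 ⊕ 1 = 8.
P'[4]: 4 ⊕ 6 ⊕ 11 = 9.
P'[5]: 1 ⊕ 12 ⊕ 14 = 3.

P'[1] = 5, P'[2] = 2, P'[3] = 8, P'[4] = 9, P'[5] = 3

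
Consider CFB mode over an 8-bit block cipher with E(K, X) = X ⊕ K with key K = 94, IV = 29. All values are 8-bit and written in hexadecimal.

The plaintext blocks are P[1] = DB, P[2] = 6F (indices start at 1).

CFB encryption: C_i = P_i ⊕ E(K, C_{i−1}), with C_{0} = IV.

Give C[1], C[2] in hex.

C[1] = 66, C[2] = 9D

C[1]: E(K, 29) = BD; DB ⊕ BD = 66.
C[2]: E(K, 66) = F2; 6F ⊕ F2 = 9D.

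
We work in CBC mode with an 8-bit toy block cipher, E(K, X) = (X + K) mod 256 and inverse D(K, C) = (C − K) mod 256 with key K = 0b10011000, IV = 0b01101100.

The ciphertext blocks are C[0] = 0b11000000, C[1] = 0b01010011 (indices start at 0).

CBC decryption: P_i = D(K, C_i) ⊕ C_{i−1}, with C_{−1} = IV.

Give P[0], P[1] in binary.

P[0]: D(K, 0b11000000) = 0b00101000; 0b00101000 ⊕ 0b01101100 = 0b01000100.
P[1]: D(K, 0b01010011) = 0b10111011; 0b10111011 ⊕ 0b11000000 = 0b01111011.

P[0] = 0b01000100, P[1] = 0b01111011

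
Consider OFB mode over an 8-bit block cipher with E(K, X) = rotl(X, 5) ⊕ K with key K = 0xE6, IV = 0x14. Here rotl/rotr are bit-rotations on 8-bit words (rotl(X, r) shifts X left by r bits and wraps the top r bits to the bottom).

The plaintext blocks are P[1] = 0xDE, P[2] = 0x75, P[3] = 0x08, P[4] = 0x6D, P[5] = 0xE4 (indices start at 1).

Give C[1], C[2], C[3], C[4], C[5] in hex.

C[1] = 0xBA, C[2] = 0x1F, C[3] = 0xA3, C[4] = 0xFE, C[5] = 0x70

OFB encryption: S_i = E(K, S_{i−1}) with S_{0} = IV; C_i = P_i ⊕ S_i.
C[1]: S = E(K, 0x14) = 0x64; 0xDE ⊕ 0x64 = 0xBA.
C[2]: S = E(K, 0x64) = 0x6A; 0x75 ⊕ 0x6A = 0x1F.
C[3]: S = E(K, 0x6A) = 0xAB; 0x08 ⊕ 0xAB = 0xA3.
C[4]: S = E(K, 0xAB) = 0x93; 0x6D ⊕ 0x93 = 0xFE.
C[5]: S = E(K, 0x93) = 0x94; 0xE4 ⊕ 0x94 = 0x70.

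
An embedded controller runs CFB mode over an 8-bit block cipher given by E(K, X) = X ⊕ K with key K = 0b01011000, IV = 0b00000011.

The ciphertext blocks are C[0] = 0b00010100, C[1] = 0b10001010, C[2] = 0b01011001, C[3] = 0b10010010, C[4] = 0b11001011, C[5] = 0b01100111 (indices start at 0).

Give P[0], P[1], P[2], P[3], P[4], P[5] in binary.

P[0] = 0b01001111, P[1] = 0b11000110, P[2] = 0b10001011, P[3] = 0b10010011, P[4] = 0b00000001, P[5] = 0b11110100

CFB decryption: P_i = C_i ⊕ E(K, C_{i−1}), with C_{−1} = IV.
P[0]: E(K, 0b00000011) = 0b01011011; 0b00010100 ⊕ 0b01011011 = 0b01001111.
P[1]: E(K, 0b00010100) = 0b01001100; 0b10001010 ⊕ 0b01001100 = 0b11000110.
P[2]: E(K, 0b10001010) = 0b11010010; 0b01011001 ⊕ 0b11010010 = 0b10001011.
P[3]: E(K, 0b01011001) = 0b00000001; 0b10010010 ⊕ 0b00000001 = 0b10010011.
P[4]: E(K, 0b10010010) = 0b11001010; 0b11001011 ⊕ 0b11001010 = 0b00000001.
P[5]: E(K, 0b11001011) = 0b10010011; 0b01100111 ⊕ 0b10010011 = 0b11110100.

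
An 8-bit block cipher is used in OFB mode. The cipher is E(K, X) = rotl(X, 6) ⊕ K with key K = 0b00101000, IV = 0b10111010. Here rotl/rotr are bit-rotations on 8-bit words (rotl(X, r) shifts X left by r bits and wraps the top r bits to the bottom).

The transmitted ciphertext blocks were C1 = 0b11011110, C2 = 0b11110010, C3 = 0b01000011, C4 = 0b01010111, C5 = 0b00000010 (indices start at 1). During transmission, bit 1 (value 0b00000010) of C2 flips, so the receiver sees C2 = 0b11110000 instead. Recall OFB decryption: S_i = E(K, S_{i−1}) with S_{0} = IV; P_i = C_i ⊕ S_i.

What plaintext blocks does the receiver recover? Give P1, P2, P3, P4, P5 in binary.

Only C2 changed, to 0b11110000. In OFB, a change in C_i flips the same bit in P_i only; the keystream is unaffected. Decrypting the received ciphertext:
P1: S = E(K, 0b10111010) = 0b10000110; 0b11011110 ⊕ 0b10000110 = 0b01011000.
P2: S = E(K, 0b10000110) = 0b10001001; 0b11110000 ⊕ 0b10001001 = 0b01111001.
P3: S = E(K, 0b10001001) = 0b01001010; 0b01000011 ⊕ 0b01001010 = 0b00001001.
P4: S = E(K, 0b01001010) = 0b10111010; 0b01010111 ⊕ 0b10111010 = 0b11101101.
P5: S = E(K, 0b10111010) = 0b10000110; 0b00000010 ⊕ 0b10000110 = 0b10000100.
Blocks that differ from the original plaintext: P2.

P1 = 0b01011000, P2 = 0b01111001, P3 = 0b00001001, P4 = 0b11101101, P5 = 0b10000100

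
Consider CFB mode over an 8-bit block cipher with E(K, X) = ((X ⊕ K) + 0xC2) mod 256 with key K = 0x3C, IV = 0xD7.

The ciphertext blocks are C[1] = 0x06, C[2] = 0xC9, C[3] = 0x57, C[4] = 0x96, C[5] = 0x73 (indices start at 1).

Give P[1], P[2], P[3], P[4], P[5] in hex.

CFB decryption: P_i = C_i ⊕ E(K, C_{i−1}), with C_{0} = IV.
P[1]: E(K, 0xD7) = 0xAD; 0x06 ⊕ 0xAD = 0xAB.
P[2]: E(K, 0x06) = 0xFC; 0xC9 ⊕ 0xFC = 0x35.
P[3]: E(K, 0xC9) = 0xB7; 0x57 ⊕ 0xB7 = 0xE0.
P[4]: E(K, 0x57) = 0x2D; 0x96 ⊕ 0x2D = 0xBB.
P[5]: E(K, 0x96) = 0x6C; 0x73 ⊕ 0x6C = 0x1F.

P[1] = 0xAB, P[2] = 0x35, P[3] = 0xE0, P[4] = 0xBB, P[5] = 0x1F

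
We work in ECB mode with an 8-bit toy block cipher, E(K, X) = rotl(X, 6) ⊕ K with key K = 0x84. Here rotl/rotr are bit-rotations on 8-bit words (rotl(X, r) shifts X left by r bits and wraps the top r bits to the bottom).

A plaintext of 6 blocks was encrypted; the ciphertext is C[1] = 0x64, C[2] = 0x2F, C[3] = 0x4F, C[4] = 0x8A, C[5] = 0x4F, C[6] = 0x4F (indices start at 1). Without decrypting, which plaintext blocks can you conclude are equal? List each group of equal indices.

ECB encrypts each block independently with the same key, so equal ciphertext blocks imply equal plaintext blocks.
C[3] = C[5] = C[6] = 0x4F, so P[3] = P[5] = P[6].

P[3] = P[5] = P[6]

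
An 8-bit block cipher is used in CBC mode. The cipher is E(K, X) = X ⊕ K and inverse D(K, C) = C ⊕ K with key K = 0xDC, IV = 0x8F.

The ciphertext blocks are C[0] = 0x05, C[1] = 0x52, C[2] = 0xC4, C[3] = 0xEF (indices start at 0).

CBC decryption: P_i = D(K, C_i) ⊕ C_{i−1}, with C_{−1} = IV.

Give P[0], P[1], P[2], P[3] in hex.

P[0]: D(K, 0x05) = 0xD9; 0xD9 ⊕ 0x8F = 0x56.
P[1]: D(K, 0x52) = 0x8E; 0x8E ⊕ 0x05 = 0x8B.
P[2]: D(K, 0xC4) = 0x18; 0x18 ⊕ 0x52 = 0x4A.
P[3]: D(K, 0xEF) = 0x33; 0x33 ⊕ 0xC4 = 0xF7.

P[0] = 0x56, P[1] = 0x8B, P[2] = 0x4A, P[3] = 0xF7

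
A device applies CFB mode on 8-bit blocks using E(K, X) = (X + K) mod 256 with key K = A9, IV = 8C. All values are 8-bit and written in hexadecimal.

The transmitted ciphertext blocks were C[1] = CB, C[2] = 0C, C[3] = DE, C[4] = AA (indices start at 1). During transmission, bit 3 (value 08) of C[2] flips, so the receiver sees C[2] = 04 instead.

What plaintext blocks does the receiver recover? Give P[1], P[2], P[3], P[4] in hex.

CFB decryption: P_i = C_i ⊕ E(K, C_{i−1}), with C_{0} = IV.
Only C[2] changed, to 04. In CFB, a change in C_i flips the same bit in P_i and garbles P_{i+1}. Decrypting the received ciphertext:
P[1]: E(K, 8C) = 35; CB ⊕ 35 = FE.
P[2]: E(K, CB) = 74; 04 ⊕ 74 = 70.
P[3]: E(K, 04) = AD; DE ⊕ AD = 73.
P[4]: E(K, DE) = 87; AA ⊕ 87 = 2D.
Blocks that differ from the original plaintext: P[2], P[3].

P[1] = FE, P[2] = 70, P[3] = 73, P[4] = 2D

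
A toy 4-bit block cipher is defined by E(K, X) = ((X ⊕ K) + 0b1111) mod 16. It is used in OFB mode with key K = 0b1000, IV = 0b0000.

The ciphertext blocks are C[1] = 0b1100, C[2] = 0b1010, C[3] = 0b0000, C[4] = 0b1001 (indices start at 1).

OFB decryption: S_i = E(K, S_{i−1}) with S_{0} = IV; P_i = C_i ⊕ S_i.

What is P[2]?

P[2] = 0b0100

P[1]: S = E(K, 0b0000) = 0b0111; 0b1100 ⊕ 0b0111 = 0b1011.
P[2]: S = E(K, 0b0111) = 0b1110; 0b1010 ⊕ 0b1110 = 0b0100.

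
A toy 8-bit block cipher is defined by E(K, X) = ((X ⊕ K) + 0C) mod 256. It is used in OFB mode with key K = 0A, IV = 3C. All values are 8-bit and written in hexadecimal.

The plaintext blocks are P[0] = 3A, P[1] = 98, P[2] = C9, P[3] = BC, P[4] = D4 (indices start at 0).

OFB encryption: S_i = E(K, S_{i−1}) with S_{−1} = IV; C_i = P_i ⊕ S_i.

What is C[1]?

C[1] = CC

C[0]: S = E(K, 3C) = 42; 3A ⊕ 42 = 78.
C[1]: S = E(K, 42) = 54; 98 ⊕ 54 = CC.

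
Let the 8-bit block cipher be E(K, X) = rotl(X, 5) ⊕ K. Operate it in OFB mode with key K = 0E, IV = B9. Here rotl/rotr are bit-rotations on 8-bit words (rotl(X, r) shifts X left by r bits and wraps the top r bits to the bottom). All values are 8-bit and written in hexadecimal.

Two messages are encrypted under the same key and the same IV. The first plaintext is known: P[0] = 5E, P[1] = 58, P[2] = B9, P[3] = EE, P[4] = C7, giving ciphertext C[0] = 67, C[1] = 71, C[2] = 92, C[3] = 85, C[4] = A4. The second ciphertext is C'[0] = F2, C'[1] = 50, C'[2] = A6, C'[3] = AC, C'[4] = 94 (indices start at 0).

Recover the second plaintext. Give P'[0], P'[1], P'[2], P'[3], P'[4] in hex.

P'[0] = CB, P'[1] = 79, P'[2] = 8D, P'[3] = C7, P'[4] = F7

In OFB with a reused IV, both messages share the same keystream S_i, so C_i ⊕ C'_i = P_i ⊕ P'_i and thus P'_i = P_i ⊕ C_i ⊕ C'_i.
P'[0]: 5E ⊕ 67 ⊕ F2 = CB.
P'[1]: 58 ⊕ 71 ⊕ 50 = 79.
P'[2]: B9 ⊕ 92 ⊕ A6 = 8D.
P'[3]: EE ⊕ 85 ⊕ AC = C7.
P'[4]: C7 ⊕ A4 ⊕ 94 = F7.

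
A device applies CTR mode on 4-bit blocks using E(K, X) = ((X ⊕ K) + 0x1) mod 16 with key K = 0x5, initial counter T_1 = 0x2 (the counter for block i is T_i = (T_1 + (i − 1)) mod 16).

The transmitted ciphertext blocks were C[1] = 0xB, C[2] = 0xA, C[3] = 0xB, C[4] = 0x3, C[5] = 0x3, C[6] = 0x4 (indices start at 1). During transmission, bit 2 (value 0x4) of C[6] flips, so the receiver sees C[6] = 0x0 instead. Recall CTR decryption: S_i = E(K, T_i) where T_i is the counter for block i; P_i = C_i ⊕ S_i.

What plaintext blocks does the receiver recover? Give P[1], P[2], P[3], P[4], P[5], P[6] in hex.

P[1] = 0x3, P[2] = 0xD, P[3] = 0x9, P[4] = 0x2, P[5] = 0x7, P[6] = 0x3

Only C[6] changed, to 0x0. In CTR, a change in C_i flips the same bit in P_i only; the keystream is unaffected. Decrypting the received ciphertext:
P[1]: T = 0x2, S = E(K, T) = 0x8; 0xB ⊕ 0x8 = 0x3.
P[2]: T = 0x3, S = E(K, T) = 0x7; 0xA ⊕ 0x7 = 0xD.
P[3]: T = 0x4, S = E(K, T) = 0x2; 0xB ⊕ 0x2 = 0x9.
P[4]: T = 0x5, S = E(K, T) = 0x1; 0x3 ⊕ 0x1 = 0x2.
P[5]: T = 0x6, S = E(K, T) = 0x4; 0x3 ⊕ 0x4 = 0x7.
P[6]: T = 0x7, S = E(K, T) = 0x3; 0x0 ⊕ 0x3 = 0x3.
Blocks that differ from the original plaintext: P[6].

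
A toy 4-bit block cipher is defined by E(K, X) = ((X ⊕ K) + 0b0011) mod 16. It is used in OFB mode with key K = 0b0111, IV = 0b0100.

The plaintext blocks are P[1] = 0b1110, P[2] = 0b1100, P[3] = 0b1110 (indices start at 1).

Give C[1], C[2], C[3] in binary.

C[1] = 0b1000, C[2] = 0b1000, C[3] = 0b1000

OFB encryption: S_i = E(K, S_{i−1}) with S_{0} = IV; C_i = P_i ⊕ S_i.
C[1]: S = E(K, 0b0100) = 0b0110; 0b1110 ⊕ 0b0110 = 0b1000.
C[2]: S = E(K, 0b0110) = 0b0100; 0b1100 ⊕ 0b0100 = 0b1000.
C[3]: S = E(K, 0b0100) = 0b0110; 0b1110 ⊕ 0b0110 = 0b1000.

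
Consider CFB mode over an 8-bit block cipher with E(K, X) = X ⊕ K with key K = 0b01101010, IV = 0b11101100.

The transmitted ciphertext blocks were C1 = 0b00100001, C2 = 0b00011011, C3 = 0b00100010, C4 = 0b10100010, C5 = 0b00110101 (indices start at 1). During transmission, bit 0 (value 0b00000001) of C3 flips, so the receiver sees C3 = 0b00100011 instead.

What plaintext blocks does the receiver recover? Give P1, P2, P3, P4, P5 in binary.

P1 = 0b10100111, P2 = 0b01010000, P3 = 0b01010010, P4 = 0b11101011, P5 = 0b11111101

CFB decryption: P_i = C_i ⊕ E(K, C_{i−1}), with C_{0} = IV.
Only C3 changed, to 0b00100011. In CFB, a change in C_i flips the same bit in P_i and garbles P_{i+1}. Decrypting the received ciphertext:
P1: E(K, 0b11101100) = 0b10000110; 0b00100001 ⊕ 0b10000110 = 0b10100111.
P2: E(K, 0b00100001) = 0b01001011; 0b00011011 ⊕ 0b01001011 = 0b01010000.
P3: E(K, 0b00011011) = 0b01110001; 0b00100011 ⊕ 0b01110001 = 0b01010010.
P4: E(K, 0b00100011) = 0b01001001; 0b10100010 ⊕ 0b01001001 = 0b11101011.
P5: E(K, 0b10100010) = 0b11001000; 0b00110101 ⊕ 0b11001000 = 0b11111101.
Blocks that differ from the original plaintext: P3, P4.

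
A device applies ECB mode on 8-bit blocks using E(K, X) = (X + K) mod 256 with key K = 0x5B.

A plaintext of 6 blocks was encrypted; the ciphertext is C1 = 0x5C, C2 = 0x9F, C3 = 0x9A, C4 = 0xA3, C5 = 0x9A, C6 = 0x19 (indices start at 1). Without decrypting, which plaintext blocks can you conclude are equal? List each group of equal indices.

P3 = P5

ECB encrypts each block independently with the same key, so equal ciphertext blocks imply equal plaintext blocks.
C3 = C5 = 0x9A, so P3 = P5.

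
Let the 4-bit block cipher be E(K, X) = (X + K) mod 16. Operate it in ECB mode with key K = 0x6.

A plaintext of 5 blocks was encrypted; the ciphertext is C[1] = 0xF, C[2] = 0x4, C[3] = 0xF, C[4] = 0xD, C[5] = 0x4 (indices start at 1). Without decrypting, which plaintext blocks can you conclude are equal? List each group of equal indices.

P[1] = P[3]; P[2] = P[5]

ECB encrypts each block independently with the same key, so equal ciphertext blocks imply equal plaintext blocks.
C[1] = C[3] = 0xF, so P[1] = P[3].
C[2] = C[5] = 0x4, so P[2] = P[5].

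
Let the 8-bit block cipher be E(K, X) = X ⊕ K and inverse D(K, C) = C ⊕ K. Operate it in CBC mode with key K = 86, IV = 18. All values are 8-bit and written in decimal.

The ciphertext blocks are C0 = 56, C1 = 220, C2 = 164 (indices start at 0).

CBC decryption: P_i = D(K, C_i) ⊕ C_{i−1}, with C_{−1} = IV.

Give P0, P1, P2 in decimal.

P0 = 124, P1 = 178, P2 = 46

P0: D(K, 56) = 110; 110 ⊕ 18 = 124.
P1: D(K, 220) = 138; 138 ⊕ 56 = 178.
P2: D(K, 164) = 242; 242 ⊕ 220 = 46.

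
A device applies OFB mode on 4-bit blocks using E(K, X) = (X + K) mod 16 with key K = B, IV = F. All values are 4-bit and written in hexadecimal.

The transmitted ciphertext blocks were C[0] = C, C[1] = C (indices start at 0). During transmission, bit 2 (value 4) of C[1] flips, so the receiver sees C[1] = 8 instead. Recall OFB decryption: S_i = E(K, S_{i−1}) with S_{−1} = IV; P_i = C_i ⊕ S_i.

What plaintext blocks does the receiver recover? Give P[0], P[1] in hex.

P[0] = 6, P[1] = D

Only C[1] changed, to 8. In OFB, a change in C_i flips the same bit in P_i only; the keystream is unaffected. Decrypting the received ciphertext:
P[0]: S = E(K, F) = A; C ⊕ A = 6.
P[1]: S = E(K, A) = 5; 8 ⊕ 5 = D.
Blocks that differ from the original plaintext: P[1].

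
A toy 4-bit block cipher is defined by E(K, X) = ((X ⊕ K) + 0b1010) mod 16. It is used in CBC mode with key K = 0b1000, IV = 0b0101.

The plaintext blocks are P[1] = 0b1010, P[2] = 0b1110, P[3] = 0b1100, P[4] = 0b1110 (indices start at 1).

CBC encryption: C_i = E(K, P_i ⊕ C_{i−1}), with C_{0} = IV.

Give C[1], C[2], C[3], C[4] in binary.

C[1] = 0b0001, C[2] = 0b0001, C[3] = 0b1111, C[4] = 0b0011

C[1]: P[1] ⊕ 0b0101 = 0b1111; E(K, 0b1111) = 0b0001.
C[2]: P[2] ⊕ 0b0001 = 0b1111; E(K, 0b1111) = 0b0001.
C[3]: P[3] ⊕ 0b0001 = 0b1101; E(K, 0b1101) = 0b1111.
C[4]: P[4] ⊕ 0b1111 = 0b0001; E(K, 0b0001) = 0b0011.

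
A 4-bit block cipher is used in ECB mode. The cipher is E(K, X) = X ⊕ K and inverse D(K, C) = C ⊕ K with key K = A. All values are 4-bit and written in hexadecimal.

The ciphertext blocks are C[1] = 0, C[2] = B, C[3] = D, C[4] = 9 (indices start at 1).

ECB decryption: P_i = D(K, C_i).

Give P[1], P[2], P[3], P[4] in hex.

P[1] = A, P[2] = 1, P[3] = 7, P[4] = 3

P[1]: D(K, 0) = A.
P[2]: D(K, B) = 1.
P[3]: D(K, D) = 7.
P[4]: D(K, 9) = 3.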